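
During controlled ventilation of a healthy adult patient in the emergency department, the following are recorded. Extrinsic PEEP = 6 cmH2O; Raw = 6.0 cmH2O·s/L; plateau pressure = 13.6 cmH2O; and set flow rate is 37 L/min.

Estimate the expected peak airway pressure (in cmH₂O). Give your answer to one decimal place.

17.3

Flow: 37 L/min ÷ 60 = 0.6167 L/s.
PIP = Pplat + Raw × flow = 13.6 + 6.0 × 0.6167 = 13.6 + 3.7 = 17.3 cmH2O.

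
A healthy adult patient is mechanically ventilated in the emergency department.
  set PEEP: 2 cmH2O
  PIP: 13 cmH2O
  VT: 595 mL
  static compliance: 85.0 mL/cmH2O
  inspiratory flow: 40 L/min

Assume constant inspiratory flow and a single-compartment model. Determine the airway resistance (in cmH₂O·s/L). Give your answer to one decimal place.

Flow: 40 L/min ÷ 60 = 0.6667 L/s.
Equation of motion (constant flow): PIP = Vt/C + R·V̇ + PEEP.
R·V̇ = PIP − Vt/C − PEEP = 13 − 595/85.0 − 2 = 13 − 7.0 − 2 = 4.0 cmH2O.
R = 4.0 / 0.6667 = 6.0 cmH2O·s/L.

6.0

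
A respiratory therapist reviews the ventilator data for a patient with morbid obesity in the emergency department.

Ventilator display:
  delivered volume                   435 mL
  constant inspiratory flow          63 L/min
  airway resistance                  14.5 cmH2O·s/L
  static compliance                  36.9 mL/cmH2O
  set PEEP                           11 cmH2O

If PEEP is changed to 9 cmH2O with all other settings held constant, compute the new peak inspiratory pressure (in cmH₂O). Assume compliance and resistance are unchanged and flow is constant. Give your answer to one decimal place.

36.0

Flow: 63 L/min ÷ 60 = 1.05 L/s.
PIP = Vt/C + R·V̇ + PEEP (constant-flow equation of motion).
Only the baseline term changes: ΔPIP = ΔPEEP = 9 − 11 = -2.0 cmH2O.
Original PIP = 435/36.9 + 14.5×1.05 + 11 = 38.014 cmH2O; new PIP = 38.014 + (-2.0) = 36.014 cmH2O.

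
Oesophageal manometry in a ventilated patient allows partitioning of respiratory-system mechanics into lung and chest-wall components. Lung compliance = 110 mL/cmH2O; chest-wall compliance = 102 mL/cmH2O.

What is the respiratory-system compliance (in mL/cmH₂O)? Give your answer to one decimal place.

52.9

Lung and chest wall are elastances in series: 1/Crs = 1/CL + 1/Ccw.
1/Crs = 1/110 + 1/102 = 0.01889.
Crs = 52.938 mL/cmH2O.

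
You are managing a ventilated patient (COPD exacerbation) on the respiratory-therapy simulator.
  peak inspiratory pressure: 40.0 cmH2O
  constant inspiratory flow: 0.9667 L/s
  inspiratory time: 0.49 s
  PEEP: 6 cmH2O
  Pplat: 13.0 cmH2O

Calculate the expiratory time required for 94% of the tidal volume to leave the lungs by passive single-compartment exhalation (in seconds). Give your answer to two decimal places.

Vt = flow × Ti = 0.9667 L/s × 0.49 s × 1000 mL/L = 473.68 mL.
R = (PIP − Pplat)/V̇ = (40.0 − 13.0) / 0.9667 = 27.0/0.9667 = 27.93 cmH2O·s/L.
C = Vt/(Pplat − PEEP) = 473.68 / (13.0 − 6) = 473.68/7.0 = 67.669 mL/cmH2O.
τ = R × C = 27.93 × 0.06767 L/cmH2O = 1.89 s.
t = −τ·ln(1 − 0.94) = −1.89·ln(0.06) = 5.317 s.

5.32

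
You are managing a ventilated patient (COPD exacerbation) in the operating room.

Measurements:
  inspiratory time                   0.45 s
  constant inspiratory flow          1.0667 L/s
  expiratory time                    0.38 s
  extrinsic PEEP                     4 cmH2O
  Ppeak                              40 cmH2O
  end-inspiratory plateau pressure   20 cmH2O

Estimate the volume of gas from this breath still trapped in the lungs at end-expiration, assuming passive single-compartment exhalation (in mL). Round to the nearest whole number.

Vt = flow × Ti = 1.0667 L/s × 0.45 s × 1000 mL/L = 480.02 mL.
R = (PIP − Pplat)/V̇ = (40 − 20) / 1.0667 = 20.0/1.0667 = 18.749 cmH2O·s/L.
C = Vt/(Pplat − PEEP) = 480.02 / (20 − 4) = 480.02/16.0 = 30.001 mL/cmH2O.
τ = R × C = 18.749 × 0.03 L/cmH2O = 0.5625 s.
Fraction remaining = e^(−Te/τ) = e^(−0.38/0.5625) = 0.5089.
Trapped volume = 480.02 × 0.5089 = 244.28 mL.

244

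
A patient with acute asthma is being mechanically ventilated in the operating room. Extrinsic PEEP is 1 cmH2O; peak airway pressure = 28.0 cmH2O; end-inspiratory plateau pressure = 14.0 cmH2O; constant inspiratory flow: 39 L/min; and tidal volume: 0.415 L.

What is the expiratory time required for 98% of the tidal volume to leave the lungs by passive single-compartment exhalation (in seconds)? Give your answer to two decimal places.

Flow: 39 L/min ÷ 60 = 0.65 L/s.
R = (PIP − Pplat)/V̇ = (28.0 − 14.0) / 0.65 = 14.0/0.65 = 21.538 cmH2O·s/L.
C = Vt/(Pplat − PEEP) = 415.0 / (14.0 − 1) = 415.0/13.0 = 31.923 mL/cmH2O.
τ = R × C = 21.538 × 0.03192 L/cmH2O = 0.6875 s.
t = −τ·ln(1 − 0.98) = −0.6875·ln(0.02) = 2.69 s.

2.69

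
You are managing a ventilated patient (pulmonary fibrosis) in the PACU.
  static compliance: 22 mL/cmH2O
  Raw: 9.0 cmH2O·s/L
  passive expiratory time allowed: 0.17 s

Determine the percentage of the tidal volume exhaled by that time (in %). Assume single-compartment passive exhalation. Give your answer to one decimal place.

τ = R × C = 9.0 × 22 mL/cmH2O = 9.0 × 0.022 L/cmH2O = 0.198 s.
Passive exhalation: V(t)/V₀ = e^(−t/τ) = e^(−0.17/0.198) = 0.4238.
Fraction exhaled = 1 − 0.4238 = 0.5762 → 57.62%.

57.6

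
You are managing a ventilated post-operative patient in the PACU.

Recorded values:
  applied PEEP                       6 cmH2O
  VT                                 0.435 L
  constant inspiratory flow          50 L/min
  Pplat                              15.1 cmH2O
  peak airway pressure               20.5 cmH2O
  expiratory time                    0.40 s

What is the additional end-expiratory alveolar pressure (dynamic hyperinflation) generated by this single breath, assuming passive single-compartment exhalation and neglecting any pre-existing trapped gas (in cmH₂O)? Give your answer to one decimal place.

2.5

Flow: 50 L/min ÷ 60 = 0.8333 L/s.
R = (PIP − Pplat)/V̇ = (20.5 − 15.1) / 0.8333 = 5.4/0.8333 = 6.48 cmH2O·s/L.
C = Vt/(Pplat − PEEP) = 435.0 / (15.1 − 6) = 435.0/9.1 = 47.802 mL/cmH2O.
τ = R × C = 6.48 × 0.0478 L/cmH2O = 0.3097 s.
Fraction remaining = e^(−Te/τ) = e^(−0.40/0.3097) = 0.2748; trapped volume = 435.0 × 0.2748 = 119.54 mL.
Additional alveolar pressure from trapping ≈ V_trapped / C = 119.54 / 47.802 = 2.501 cmH2O.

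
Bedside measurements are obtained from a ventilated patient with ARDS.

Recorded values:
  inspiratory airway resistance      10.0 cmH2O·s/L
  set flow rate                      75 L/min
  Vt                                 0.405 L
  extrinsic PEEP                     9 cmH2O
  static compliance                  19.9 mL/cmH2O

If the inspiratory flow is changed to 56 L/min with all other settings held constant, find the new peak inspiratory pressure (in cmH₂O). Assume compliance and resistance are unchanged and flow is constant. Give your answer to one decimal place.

38.7

Flow: 75 L/min ÷ 60 = 1.25 L/s.
New flow: 56 L/min ÷ 60 = 0.9333 L/s.
PIP = Vt/C + R·V̇ + PEEP (constant-flow equation of motion).
Only the resistive term changes: ΔPIP = R × ΔV̇ = 10.0 × (0.9333 − 1.25) = 10.0 × -0.3167 = -3.167 cmH2O.
Original PIP = 405/19.9 + 10.0×1.25 + 9 = 41.852 cmH2O; new PIP = 41.852 + (-3.167) = 38.685 cmH2O.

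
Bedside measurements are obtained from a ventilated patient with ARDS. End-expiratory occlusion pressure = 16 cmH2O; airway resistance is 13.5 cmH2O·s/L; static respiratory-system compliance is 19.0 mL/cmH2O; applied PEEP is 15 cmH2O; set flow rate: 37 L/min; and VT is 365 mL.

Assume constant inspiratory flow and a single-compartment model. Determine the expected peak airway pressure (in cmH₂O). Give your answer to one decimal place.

43.5

Flow: 37 L/min ÷ 60 = 0.6167 L/s.
Total PEEP = 16 cmH2O (set 15 + intrinsic 1); this is the baseline alveolar pressure.
Equation of motion (constant flow): PIP = Vt/C + R·V̇ + PEEP.
PIP = 365/19.0 + 13.5×0.6167 + 16 = 19.211 + 8.325 + 16 = 43.536 cmH2O.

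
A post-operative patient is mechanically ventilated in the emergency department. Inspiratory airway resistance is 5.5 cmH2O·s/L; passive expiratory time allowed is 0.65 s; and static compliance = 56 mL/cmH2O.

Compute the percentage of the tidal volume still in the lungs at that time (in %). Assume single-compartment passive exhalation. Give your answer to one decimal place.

12.1

τ = R × C = 5.5 × 56 mL/cmH2O = 5.5 × 0.056 L/cmH2O = 0.308 s.
Passive exhalation: V(t)/V₀ = e^(−t/τ) = e^(−0.65/0.308) = 0.1212.
Fraction remaining = 0.1212 → 12.12%.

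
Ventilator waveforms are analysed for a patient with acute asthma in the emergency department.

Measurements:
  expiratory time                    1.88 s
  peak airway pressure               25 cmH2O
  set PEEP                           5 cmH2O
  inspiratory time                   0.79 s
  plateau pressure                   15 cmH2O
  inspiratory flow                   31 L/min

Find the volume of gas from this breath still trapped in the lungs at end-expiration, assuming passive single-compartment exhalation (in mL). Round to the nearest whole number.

38

Flow: 31 L/min ÷ 60 = 0.5167 L/s.
Vt = flow × Ti = 0.5167 L/s × 0.79 s × 1000 mL/L = 408.19 mL.
R = (PIP − Pplat)/V̇ = (25 − 15) / 0.5167 = 10.0/0.5167 = 19.354 cmH2O·s/L.
C = Vt/(Pplat − PEEP) = 408.19 / (15 − 5) = 408.19/10.0 = 40.819 mL/cmH2O.
τ = R × C = 19.354 × 0.04082 L/cmH2O = 0.79 s.
Fraction remaining = e^(−Te/τ) = e^(−1.88/0.79) = 0.09257.
Trapped volume = 408.19 × 0.09257 = 37.786 mL.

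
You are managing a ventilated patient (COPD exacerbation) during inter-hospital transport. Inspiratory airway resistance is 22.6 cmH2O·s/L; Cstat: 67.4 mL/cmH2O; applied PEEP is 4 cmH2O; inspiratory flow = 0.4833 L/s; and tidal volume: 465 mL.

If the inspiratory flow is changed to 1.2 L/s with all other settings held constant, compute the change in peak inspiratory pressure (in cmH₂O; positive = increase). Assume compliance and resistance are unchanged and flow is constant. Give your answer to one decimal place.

PIP = Vt/C + R·V̇ + PEEP (constant-flow equation of motion).
Only the resistive term changes: ΔPIP = R × ΔV̇ = 22.6 × (1.2 − 0.4833) = 22.6 × 0.7167 = 16.197 cmH2O.

16.2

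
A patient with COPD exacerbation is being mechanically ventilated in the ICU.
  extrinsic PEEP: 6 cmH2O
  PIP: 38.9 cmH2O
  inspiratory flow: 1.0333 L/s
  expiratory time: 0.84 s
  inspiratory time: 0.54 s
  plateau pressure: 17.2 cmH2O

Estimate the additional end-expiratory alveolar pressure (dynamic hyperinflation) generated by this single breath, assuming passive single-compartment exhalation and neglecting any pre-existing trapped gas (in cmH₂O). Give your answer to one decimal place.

Vt = flow × Ti = 1.0333 L/s × 0.54 s × 1000 mL/L = 557.98 mL.
R = (PIP − Pplat)/V̇ = (38.9 − 17.2) / 1.0333 = 21.7/1.0333 = 21.001 cmH2O·s/L.
C = Vt/(Pplat − PEEP) = 557.98 / (17.2 − 6) = 557.98/11.2 = 49.82 mL/cmH2O.
τ = R × C = 21.001 × 0.04982 L/cmH2O = 1.046 s.
Fraction remaining = e^(−Te/τ) = e^(−0.84/1.046) = 0.448; trapped volume = 557.98 × 0.448 = 249.98 mL.
Additional alveolar pressure from trapping ≈ V_trapped / C = 249.98 / 49.82 = 5.018 cmH2O.

5.0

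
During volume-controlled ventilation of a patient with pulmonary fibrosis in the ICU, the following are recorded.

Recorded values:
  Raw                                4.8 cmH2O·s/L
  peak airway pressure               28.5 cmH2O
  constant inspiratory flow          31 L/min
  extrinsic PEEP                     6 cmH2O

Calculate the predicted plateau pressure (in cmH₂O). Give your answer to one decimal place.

26.0

Flow: 31 L/min ÷ 60 = 0.5167 L/s.
Pplat = PIP − Raw × flow = 28.5 − 4.8 × 0.5167 = 28.5 − 2.48 = 26.02 cmH2O.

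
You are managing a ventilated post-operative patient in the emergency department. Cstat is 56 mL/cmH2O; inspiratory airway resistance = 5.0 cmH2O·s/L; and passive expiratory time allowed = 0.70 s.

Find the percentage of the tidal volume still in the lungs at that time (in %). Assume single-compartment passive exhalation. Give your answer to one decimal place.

8.2

τ = R × C = 5.0 × 56 mL/cmH2O = 5.0 × 0.056 L/cmH2O = 0.28 s.
Passive exhalation: V(t)/V₀ = e^(−t/τ) = e^(−0.70/0.28) = 0.08208.
Fraction remaining = 0.08208 → 8.208%.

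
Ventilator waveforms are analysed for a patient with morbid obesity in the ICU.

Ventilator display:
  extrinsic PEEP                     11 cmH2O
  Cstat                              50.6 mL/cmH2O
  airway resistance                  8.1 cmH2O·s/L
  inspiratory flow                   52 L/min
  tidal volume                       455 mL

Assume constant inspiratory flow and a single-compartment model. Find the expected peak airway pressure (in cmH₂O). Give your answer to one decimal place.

27.0

Flow: 52 L/min ÷ 60 = 0.8667 L/s.
Equation of motion (constant flow): PIP = Vt/C + R·V̇ + PEEP.
PIP = 455/50.6 + 8.1×0.8667 + 11 = 8.992 + 7.02 + 11 = 27.012 cmH2O.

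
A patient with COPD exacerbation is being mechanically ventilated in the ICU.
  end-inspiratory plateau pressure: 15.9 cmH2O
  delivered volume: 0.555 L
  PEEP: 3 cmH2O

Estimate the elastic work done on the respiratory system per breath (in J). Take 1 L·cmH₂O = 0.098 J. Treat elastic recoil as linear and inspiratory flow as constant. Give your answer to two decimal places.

0.35

Elastic work ≈ ½ × (Pplat − PEEP) × Vt = 0.5 × (15.9 − 3) × 0.555 L = 0.5 × 12.9 × 0.555 = 3.58 L·cmH2O.
× 0.098 J/(L·cmH2O) → 0.3508 J.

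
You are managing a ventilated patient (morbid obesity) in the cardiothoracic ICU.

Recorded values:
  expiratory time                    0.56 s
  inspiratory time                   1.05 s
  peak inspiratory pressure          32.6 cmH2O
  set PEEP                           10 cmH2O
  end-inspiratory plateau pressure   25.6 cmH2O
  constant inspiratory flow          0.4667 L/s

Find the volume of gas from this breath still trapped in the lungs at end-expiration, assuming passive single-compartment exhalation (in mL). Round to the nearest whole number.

149

Vt = flow × Ti = 0.4667 L/s × 1.05 s × 1000 mL/L = 490.04 mL.
R = (PIP − Pplat)/V̇ = (32.6 − 25.6) / 0.4667 = 7.0/0.4667 = 14.999 cmH2O·s/L.
C = Vt/(Pplat − PEEP) = 490.04 / (25.6 − 10) = 490.04/15.6 = 31.413 mL/cmH2O.
τ = R × C = 14.999 × 0.03141 L/cmH2O = 0.4711 s.
Fraction remaining = e^(−Te/τ) = e^(−0.56/0.4711) = 0.3046.
Trapped volume = 490.04 × 0.3046 = 149.27 mL.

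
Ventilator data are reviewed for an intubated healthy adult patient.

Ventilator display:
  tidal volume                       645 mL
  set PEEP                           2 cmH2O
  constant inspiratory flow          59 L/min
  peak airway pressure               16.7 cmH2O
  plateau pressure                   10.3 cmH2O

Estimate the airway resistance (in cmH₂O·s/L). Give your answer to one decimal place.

Flow: 59 L/min ÷ 60 = 0.9833 L/s.
Raw = (PIP − Pplat) / flow = (16.7 − 10.3) / 0.9833 = 6.4 / 0.9833 = 6.509 cmH2O·s/L.

6.5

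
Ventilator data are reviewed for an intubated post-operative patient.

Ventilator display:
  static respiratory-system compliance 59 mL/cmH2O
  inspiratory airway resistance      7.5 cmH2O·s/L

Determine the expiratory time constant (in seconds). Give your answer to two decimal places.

0.44

τ = R × C = 7.5 × 59 mL/cmH2O = 7.5 × 0.059 L/cmH2O = 0.4425 s.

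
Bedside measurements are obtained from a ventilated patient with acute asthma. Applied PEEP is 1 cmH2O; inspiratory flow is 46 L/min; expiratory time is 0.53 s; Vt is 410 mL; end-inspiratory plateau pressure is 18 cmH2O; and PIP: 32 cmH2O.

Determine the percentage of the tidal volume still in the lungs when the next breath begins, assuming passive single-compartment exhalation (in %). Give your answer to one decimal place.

30.0

Flow: 46 L/min ÷ 60 = 0.7667 L/s.
R = (PIP − Pplat)/V̇ = (32 − 18) / 0.7667 = 14.0/0.7667 = 18.26 cmH2O·s/L.
C = Vt/(Pplat − PEEP) = 410.0 / (18 − 1) = 410.0/17.0 = 24.118 mL/cmH2O.
τ = R × C = 18.26 × 0.02412 L/cmH2O = 0.4404 s.
Fraction remaining at end-expiration = e^(−Te/τ) = e^(−0.53/0.4404) = 0.3002 → 30.02%.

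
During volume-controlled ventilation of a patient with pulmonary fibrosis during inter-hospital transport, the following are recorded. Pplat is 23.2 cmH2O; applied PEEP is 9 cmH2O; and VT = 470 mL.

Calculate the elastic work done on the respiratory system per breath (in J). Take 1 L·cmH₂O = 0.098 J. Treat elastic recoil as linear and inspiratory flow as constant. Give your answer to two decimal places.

0.33

Elastic work ≈ ½ × (Pplat − PEEP) × Vt = 0.5 × (23.2 − 9) × 0.470 L = 0.5 × 14.2 × 0.470 = 3.337 L·cmH2O.
× 0.098 J/(L·cmH2O) → 0.327 J.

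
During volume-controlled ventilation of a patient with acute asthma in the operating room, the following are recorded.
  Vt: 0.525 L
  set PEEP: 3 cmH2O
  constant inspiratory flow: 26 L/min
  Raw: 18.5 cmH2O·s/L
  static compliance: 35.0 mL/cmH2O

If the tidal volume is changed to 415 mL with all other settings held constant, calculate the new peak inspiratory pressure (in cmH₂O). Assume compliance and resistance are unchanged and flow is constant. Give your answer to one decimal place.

Flow: 26 L/min ÷ 60 = 0.4333 L/s.
PIP = Vt/C + R·V̇ + PEEP (constant-flow equation of motion).
Only the elastic term changes: ΔPIP = ΔVt / C = (415 − 525) / 35.0 = -3.143 cmH2O.
Original PIP = 525/35.0 + 18.5×0.4333 + 3 = 26.016 cmH2O; new PIP = 26.016 + (-3.143) = 22.873 cmH2O.

22.9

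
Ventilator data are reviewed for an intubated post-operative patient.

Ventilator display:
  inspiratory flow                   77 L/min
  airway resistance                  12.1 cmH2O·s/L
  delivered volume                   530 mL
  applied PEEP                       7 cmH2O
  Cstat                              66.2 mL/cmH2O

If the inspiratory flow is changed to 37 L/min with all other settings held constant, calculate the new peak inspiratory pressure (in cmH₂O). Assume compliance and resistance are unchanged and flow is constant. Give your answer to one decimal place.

22.5

Flow: 77 L/min ÷ 60 = 1.2833 L/s.
New flow: 37 L/min ÷ 60 = 0.6167 L/s.
PIP = Vt/C + R·V̇ + PEEP (constant-flow equation of motion).
Only the resistive term changes: ΔPIP = R × ΔV̇ = 12.1 × (0.6167 − 1.2833) = 12.1 × -0.6666 = -8.066 cmH2O.
Original PIP = 530/66.2 + 12.1×1.2833 + 7 = 30.534 cmH2O; new PIP = 30.534 + (-8.066) = 22.468 cmH2O.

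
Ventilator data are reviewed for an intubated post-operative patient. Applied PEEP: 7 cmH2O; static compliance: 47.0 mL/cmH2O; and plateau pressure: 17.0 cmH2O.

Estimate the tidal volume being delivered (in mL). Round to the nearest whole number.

470

Vt = Cstat × (Pplat − PEEP) = 47.0 × (17.0 − 7) = 47.0 × 10.0 = 470.0 mL.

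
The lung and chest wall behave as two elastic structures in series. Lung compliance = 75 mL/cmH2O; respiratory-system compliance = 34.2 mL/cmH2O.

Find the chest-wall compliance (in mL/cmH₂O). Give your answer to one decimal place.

1/Ccw = 1/Crs − 1/CL.
1/Ccw = 1/34.2 − 1/75 = 0.01591.
Ccw = 62.854 mL/cmH2O.

62.9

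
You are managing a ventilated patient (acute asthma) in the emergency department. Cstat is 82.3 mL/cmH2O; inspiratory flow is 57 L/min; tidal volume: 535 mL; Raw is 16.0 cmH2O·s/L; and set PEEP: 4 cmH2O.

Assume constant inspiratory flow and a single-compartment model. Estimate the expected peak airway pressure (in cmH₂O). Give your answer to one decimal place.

Flow: 57 L/min ÷ 60 = 0.95 L/s.
Equation of motion (constant flow): PIP = Vt/C + R·V̇ + PEEP.
PIP = 535/82.3 + 16.0×0.95 + 4 = 6.501 + 15.2 + 4 = 25.701 cmH2O.

25.7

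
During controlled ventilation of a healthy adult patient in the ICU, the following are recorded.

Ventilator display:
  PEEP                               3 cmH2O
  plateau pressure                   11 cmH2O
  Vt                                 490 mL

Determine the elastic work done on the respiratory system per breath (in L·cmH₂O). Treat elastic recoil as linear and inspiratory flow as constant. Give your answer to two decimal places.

Elastic work ≈ ½ × (Pplat − PEEP) × Vt = 0.5 × (11 − 3) × 0.490 L = 0.5 × 8.0 × 0.490 = 1.96 L·cmH2O.

1.96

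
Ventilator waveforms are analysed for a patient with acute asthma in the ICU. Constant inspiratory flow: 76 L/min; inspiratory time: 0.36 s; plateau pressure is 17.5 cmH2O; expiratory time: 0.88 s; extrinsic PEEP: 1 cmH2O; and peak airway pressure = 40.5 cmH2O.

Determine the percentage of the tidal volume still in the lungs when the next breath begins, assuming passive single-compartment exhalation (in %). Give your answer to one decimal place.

Flow: 76 L/min ÷ 60 = 1.2667 L/s.
Vt = flow × Ti = 1.2667 L/s × 0.36 s × 1000 mL/L = 456.01 mL.
R = (PIP − Pplat)/V̇ = (40.5 − 17.5) / 1.2667 = 23.0/1.2667 = 18.157 cmH2O·s/L.
C = Vt/(Pplat − PEEP) = 456.01 / (17.5 − 1) = 456.01/16.5 = 27.637 mL/cmH2O.
τ = R × C = 18.157 × 0.02764 L/cmH2O = 0.5019 s.
Fraction remaining at end-expiration = e^(−Te/τ) = e^(−0.88/0.5019) = 0.1732 → 17.32%.

17.3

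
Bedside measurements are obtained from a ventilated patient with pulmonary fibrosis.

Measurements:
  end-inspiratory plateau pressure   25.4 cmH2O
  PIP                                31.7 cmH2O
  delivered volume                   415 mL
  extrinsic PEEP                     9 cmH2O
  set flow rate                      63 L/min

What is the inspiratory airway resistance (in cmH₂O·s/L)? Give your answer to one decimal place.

6.0

Flow: 63 L/min ÷ 60 = 1.05 L/s.
Raw = (PIP − Pplat) / flow = (31.7 − 25.4) / 1.05 = 6.3 / 1.05 = 6.0 cmH2O·s/L.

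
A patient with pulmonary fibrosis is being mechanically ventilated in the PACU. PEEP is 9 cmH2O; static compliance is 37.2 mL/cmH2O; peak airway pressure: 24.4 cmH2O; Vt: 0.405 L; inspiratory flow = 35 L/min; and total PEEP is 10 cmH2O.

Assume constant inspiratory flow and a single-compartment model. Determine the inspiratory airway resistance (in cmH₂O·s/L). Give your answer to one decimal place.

6.0

Flow: 35 L/min ÷ 60 = 0.5833 L/s.
Total PEEP = 10 cmH2O (set 9 + intrinsic 1); this is the baseline alveolar pressure.
Equation of motion (constant flow): PIP = Vt/C + R·V̇ + PEEP.
R·V̇ = PIP − Vt/C − PEEP = 24.4 − 405/37.2 − 10 = 24.4 − 10.887 − 10 = 3.513 cmH2O.
R = 3.513 / 0.5833 = 6.023 cmH2O·s/L.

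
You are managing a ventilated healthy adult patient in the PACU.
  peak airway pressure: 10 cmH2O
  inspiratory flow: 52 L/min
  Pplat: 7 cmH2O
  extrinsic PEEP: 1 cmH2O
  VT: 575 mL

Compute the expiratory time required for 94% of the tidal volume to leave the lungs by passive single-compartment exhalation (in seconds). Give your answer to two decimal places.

Flow: 52 L/min ÷ 60 = 0.8667 L/s.
R = (PIP − Pplat)/V̇ = (10 − 7) / 0.8667 = 3.0/0.8667 = 3.461 cmH2O·s/L.
C = Vt/(Pplat − PEEP) = 575.0 / (7 − 1) = 575.0/6.0 = 95.833 mL/cmH2O.
τ = R × C = 3.461 × 0.09583 L/cmH2O = 0.3317 s.
t = −τ·ln(1 − 0.94) = −0.3317·ln(0.06) = 0.9332 s.

0.93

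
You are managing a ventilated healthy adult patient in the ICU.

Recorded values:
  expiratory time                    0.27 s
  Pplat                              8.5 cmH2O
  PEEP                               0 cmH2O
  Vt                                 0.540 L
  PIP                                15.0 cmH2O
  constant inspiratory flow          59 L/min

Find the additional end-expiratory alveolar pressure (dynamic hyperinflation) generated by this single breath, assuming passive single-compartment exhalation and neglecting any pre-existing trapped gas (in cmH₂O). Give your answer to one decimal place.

Flow: 59 L/min ÷ 60 = 0.9833 L/s.
R = (PIP − Pplat)/V̇ = (15.0 − 8.5) / 0.9833 = 6.5/0.9833 = 6.61 cmH2O·s/L.
C = Vt/(Pplat − PEEP) = 540.0 / (8.5 − 0) = 540.0/8.5 = 63.529 mL/cmH2O.
τ = R × C = 6.61 × 0.06353 L/cmH2O = 0.4199 s.
Fraction remaining = e^(−Te/τ) = e^(−0.27/0.4199) = 0.5257; trapped volume = 540.0 × 0.5257 = 283.88 mL.
Additional alveolar pressure from trapping ≈ V_trapped / C = 283.88 / 63.529 = 4.469 cmH2O.

4.5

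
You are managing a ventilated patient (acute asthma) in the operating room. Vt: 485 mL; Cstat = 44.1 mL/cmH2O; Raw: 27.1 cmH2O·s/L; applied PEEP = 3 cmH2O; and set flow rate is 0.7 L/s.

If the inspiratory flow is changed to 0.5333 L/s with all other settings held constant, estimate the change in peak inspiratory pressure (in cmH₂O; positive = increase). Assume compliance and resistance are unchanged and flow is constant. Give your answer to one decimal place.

-4.5

PIP = Vt/C + R·V̇ + PEEP (constant-flow equation of motion).
Only the resistive term changes: ΔPIP = R × ΔV̇ = 27.1 × (0.5333 − 0.7) = 27.1 × -0.1667 = -4.518 cmH2O.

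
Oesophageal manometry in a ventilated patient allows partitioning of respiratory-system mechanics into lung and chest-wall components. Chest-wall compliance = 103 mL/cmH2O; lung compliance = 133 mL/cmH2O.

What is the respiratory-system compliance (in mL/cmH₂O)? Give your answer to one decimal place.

Lung and chest wall are elastances in series: 1/Crs = 1/CL + 1/Ccw.
1/Crs = 1/133 + 1/103 = 0.01723.
Crs = 58.038 mL/cmH2O.

58.0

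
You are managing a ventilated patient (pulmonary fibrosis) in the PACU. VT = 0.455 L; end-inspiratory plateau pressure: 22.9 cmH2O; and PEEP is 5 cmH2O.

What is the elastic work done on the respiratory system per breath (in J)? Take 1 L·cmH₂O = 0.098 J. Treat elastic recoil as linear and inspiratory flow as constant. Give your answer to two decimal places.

Elastic work ≈ ½ × (Pplat − PEEP) × Vt = 0.5 × (22.9 − 5) × 0.455 L = 0.5 × 17.9 × 0.455 = 4.072 L·cmH2O.
× 0.098 J/(L·cmH2O) → 0.3991 J.

0.40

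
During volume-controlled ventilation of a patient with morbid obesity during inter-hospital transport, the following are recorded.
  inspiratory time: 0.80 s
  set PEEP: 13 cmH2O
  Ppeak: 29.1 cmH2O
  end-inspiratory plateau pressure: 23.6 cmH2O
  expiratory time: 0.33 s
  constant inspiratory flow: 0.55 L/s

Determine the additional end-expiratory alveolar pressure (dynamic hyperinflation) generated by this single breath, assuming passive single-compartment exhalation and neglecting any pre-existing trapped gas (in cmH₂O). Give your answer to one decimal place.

4.8

Vt = flow × Ti = 0.55 L/s × 0.80 s × 1000 mL/L = 440.0 mL.
R = (PIP − Pplat)/V̇ = (29.1 − 23.6) / 0.55 = 5.5/0.55 = 10.0 cmH2O·s/L.
C = Vt/(Pplat − PEEP) = 440.0 / (23.6 − 13) = 440.0/10.6 = 41.509 mL/cmH2O.
τ = R × C = 10.0 × 0.04151 L/cmH2O = 0.4151 s.
Fraction remaining = e^(−Te/τ) = e^(−0.33/0.4151) = 0.4516; trapped volume = 440.0 × 0.4516 = 198.7 mL.
Additional alveolar pressure from trapping ≈ V_trapped / C = 198.7 / 41.509 = 4.787 cmH2O.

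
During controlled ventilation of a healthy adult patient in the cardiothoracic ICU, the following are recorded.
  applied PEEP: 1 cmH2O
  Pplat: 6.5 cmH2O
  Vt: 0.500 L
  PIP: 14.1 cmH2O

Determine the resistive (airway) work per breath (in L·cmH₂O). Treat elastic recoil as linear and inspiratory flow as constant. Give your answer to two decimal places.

3.80

With constant inspiratory flow the resistive pressure is constant at PIP − Pplat = 14.1 − 6.5 = 7.6 cmH2O, so resistive work = 7.6 × 0.500 = 3.8 L·cmH2O.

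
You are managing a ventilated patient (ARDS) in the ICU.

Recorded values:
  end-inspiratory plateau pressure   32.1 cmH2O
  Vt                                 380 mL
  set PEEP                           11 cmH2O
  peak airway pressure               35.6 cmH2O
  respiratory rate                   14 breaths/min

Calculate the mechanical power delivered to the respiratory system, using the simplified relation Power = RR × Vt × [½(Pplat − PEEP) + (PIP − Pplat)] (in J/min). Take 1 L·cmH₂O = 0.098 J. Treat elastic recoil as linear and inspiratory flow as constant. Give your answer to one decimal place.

7.3

Per-breath work = Vt × [½(Pplat−PEEP) + (PIP−Pplat)] = 0.380 × [0.5×21.1 + 3.5] = 0.380 × 14.05 = 5.339 L·cmH2O.
Power = 14 × 5.339 = 74.746 L·cmH2O/min.
× 0.098 J/(L·cmH2O) → 7.325 J/min.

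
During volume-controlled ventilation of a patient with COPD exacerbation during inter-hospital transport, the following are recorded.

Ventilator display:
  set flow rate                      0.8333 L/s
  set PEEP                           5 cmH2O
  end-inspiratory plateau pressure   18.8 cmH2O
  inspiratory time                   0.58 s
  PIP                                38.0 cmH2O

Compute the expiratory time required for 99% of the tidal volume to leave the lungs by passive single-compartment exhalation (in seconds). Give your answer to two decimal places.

3.72

Vt = flow × Ti = 0.8333 L/s × 0.58 s × 1000 mL/L = 483.31 mL.
R = (PIP − Pplat)/V̇ = (38.0 − 18.8) / 0.8333 = 19.2/0.8333 = 23.041 cmH2O·s/L.
C = Vt/(Pplat − PEEP) = 483.31 / (18.8 − 5) = 483.31/13.8 = 35.022 mL/cmH2O.
τ = R × C = 23.041 × 0.03502 L/cmH2O = 0.8069 s.
t = −τ·ln(1 − 0.99) = −0.8069·ln(0.01) = 3.716 s.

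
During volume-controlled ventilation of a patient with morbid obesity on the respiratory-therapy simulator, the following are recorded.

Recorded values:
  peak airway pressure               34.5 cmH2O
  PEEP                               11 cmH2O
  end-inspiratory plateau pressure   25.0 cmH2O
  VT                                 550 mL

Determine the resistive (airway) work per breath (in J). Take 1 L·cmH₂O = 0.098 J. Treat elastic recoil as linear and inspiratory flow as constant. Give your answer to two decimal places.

With constant inspiratory flow the resistive pressure is constant at PIP − Pplat = 34.5 − 25.0 = 9.5 cmH2O, so resistive work = 9.5 × 0.550 = 5.225 L·cmH2O.
× 0.098 J/(L·cmH2O) → 0.5121 J.

0.51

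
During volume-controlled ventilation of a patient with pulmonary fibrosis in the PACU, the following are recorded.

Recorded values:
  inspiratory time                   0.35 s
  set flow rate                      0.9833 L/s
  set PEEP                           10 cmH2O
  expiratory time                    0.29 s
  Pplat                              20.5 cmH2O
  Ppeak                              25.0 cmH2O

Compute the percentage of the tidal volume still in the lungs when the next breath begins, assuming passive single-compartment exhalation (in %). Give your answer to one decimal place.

Vt = flow × Ti = 0.9833 L/s × 0.35 s × 1000 mL/L = 344.16 mL.
R = (PIP − Pplat)/V̇ = (25.0 − 20.5) / 0.9833 = 4.5/0.9833 = 4.576 cmH2O·s/L.
C = Vt/(Pplat − PEEP) = 344.16 / (20.5 − 10) = 344.16/10.5 = 32.777 mL/cmH2O.
τ = R × C = 4.576 × 0.03278 L/cmH2O = 0.15 s.
Fraction remaining at end-expiration = e^(−Te/τ) = e^(−0.29/0.15) = 0.1447 → 14.47%.

14.5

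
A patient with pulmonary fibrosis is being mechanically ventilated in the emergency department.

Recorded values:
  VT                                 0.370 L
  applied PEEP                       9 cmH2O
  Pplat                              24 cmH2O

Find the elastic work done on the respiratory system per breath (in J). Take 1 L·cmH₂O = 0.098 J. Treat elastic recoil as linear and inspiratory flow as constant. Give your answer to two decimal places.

0.27

Elastic work ≈ ½ × (Pplat − PEEP) × Vt = 0.5 × (24 − 9) × 0.370 L = 0.5 × 15.0 × 0.370 = 2.775 L·cmH2O.
× 0.098 J/(L·cmH2O) → 0.272 J.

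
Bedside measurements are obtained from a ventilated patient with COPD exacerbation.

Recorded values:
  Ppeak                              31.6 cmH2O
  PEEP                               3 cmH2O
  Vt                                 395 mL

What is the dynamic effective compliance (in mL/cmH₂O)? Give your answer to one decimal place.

13.8

Dynamic compliance = Vt / (PIP − PEEP) = 395 / (31.6 − 3) = 395 / 28.6 = 13.811 mL/cmH2O.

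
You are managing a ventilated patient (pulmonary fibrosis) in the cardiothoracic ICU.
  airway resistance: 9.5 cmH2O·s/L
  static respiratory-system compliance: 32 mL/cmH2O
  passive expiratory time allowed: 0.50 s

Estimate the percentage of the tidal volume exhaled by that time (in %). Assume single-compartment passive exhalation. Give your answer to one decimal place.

80.7

τ = R × C = 9.5 × 32 mL/cmH2O = 9.5 × 0.032 L/cmH2O = 0.304 s.
Passive exhalation: V(t)/V₀ = e^(−t/τ) = e^(−0.50/0.304) = 0.1931.
Fraction exhaled = 1 − 0.1931 = 0.8069 → 80.69%.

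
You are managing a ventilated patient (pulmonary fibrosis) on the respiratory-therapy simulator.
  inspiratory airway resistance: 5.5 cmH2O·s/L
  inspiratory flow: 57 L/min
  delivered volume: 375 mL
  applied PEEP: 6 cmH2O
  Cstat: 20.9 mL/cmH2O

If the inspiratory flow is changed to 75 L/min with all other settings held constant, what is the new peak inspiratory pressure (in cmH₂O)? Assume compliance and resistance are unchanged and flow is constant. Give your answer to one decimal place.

Flow: 57 L/min ÷ 60 = 0.95 L/s.
New flow: 75 L/min ÷ 60 = 1.25 L/s.
PIP = Vt/C + R·V̇ + PEEP (constant-flow equation of motion).
Only the resistive term changes: ΔPIP = R × ΔV̇ = 5.5 × (1.25 − 0.95) = 5.5 × 0.3 = 1.65 cmH2O.
Original PIP = 375/20.9 + 5.5×0.95 + 6 = 29.168 cmH2O; new PIP = 29.168 + (1.65) = 30.818 cmH2O.

30.8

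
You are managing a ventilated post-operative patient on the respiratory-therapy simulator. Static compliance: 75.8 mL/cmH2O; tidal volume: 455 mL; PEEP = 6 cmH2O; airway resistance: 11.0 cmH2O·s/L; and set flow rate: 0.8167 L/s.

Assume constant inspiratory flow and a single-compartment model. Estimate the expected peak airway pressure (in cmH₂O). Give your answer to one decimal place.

21.0

Equation of motion (constant flow): PIP = Vt/C + R·V̇ + PEEP.
PIP = 455/75.8 + 11.0×0.8167 + 6 = 6.003 + 8.984 + 6 = 20.987 cmH2O.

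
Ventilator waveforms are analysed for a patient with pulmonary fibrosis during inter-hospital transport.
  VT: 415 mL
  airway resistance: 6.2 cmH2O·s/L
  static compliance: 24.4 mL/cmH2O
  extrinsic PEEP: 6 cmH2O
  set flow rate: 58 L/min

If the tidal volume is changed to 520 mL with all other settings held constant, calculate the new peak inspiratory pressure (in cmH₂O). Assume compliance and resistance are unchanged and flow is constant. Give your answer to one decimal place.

33.3

Flow: 58 L/min ÷ 60 = 0.9667 L/s.
PIP = Vt/C + R·V̇ + PEEP (constant-flow equation of motion).
Only the elastic term changes: ΔPIP = ΔVt / C = (520 − 415) / 24.4 = 4.303 cmH2O.
Original PIP = 415/24.4 + 6.2×0.9667 + 6 = 29.002 cmH2O; new PIP = 29.002 + (4.303) = 33.305 cmH2O.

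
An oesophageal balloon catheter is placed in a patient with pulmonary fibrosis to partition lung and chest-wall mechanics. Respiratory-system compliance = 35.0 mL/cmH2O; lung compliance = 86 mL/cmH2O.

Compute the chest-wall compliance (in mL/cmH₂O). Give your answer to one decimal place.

1/Ccw = 1/Crs − 1/CL.
1/Ccw = 1/35.0 − 1/86 = 0.01694.
Ccw = 59.032 mL/cmH2O.

59.0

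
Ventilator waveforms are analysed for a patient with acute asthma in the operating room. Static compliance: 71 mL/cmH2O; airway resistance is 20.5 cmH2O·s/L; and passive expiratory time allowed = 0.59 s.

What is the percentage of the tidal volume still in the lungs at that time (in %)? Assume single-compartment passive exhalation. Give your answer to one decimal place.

66.7

τ = R × C = 20.5 × 71 mL/cmH2O = 20.5 × 0.071 L/cmH2O = 1.456 s.
Passive exhalation: V(t)/V₀ = e^(−t/τ) = e^(−0.59/1.456) = 0.6668.
Fraction remaining = 0.6668 → 66.68%.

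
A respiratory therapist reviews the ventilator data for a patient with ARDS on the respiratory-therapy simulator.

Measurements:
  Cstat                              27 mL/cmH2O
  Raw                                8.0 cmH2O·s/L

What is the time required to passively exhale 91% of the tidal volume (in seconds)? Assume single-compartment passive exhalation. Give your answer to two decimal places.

τ = R × C = 8.0 × 27 mL/cmH2O = 8.0 × 0.027 L/cmH2O = 0.216 s.
Exhaled fraction f = 1 − e^(−t/τ) → t = −τ·ln(1 − f) = −0.216·ln(0.09) = 0.5201 s.

0.52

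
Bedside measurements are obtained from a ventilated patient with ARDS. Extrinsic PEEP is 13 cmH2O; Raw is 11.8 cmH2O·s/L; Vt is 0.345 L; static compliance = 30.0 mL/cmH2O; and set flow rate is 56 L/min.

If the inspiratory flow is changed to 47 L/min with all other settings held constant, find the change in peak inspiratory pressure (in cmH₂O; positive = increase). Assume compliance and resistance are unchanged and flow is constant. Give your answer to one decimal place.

Flow: 56 L/min ÷ 60 = 0.9333 L/s.
New flow: 47 L/min ÷ 60 = 0.7833 L/s.
PIP = Vt/C + R·V̇ + PEEP (constant-flow equation of motion).
Only the resistive term changes: ΔPIP = R × ΔV̇ = 11.8 × (0.7833 − 0.9333) = 11.8 × -0.15 = -1.77 cmH2O.

-1.8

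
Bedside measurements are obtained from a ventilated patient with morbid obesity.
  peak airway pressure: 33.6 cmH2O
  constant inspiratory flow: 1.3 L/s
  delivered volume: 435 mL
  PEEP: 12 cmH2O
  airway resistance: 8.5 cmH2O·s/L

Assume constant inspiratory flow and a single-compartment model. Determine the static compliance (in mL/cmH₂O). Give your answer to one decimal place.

41.2

Equation of motion (constant flow): PIP = Vt/C + R·V̇ + PEEP.
Vt/C = PIP − R·V̇ − PEEP = 33.6 − 8.5×1.3 − 12 = 33.6 − 11.05 − 12 = 10.55 cmH2O.
C = Vt / 10.55 = 435 / 10.55 = 41.232 mL/cmH2O.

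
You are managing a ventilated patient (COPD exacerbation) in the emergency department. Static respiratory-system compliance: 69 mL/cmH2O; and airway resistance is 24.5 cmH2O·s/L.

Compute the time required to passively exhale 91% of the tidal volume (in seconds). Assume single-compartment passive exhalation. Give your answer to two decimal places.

4.07

τ = R × C = 24.5 × 69 mL/cmH2O = 24.5 × 0.069 L/cmH2O = 1.691 s.
Exhaled fraction f = 1 − e^(−t/τ) → t = −τ·ln(1 − f) = −1.691·ln(0.09) = 4.072 s.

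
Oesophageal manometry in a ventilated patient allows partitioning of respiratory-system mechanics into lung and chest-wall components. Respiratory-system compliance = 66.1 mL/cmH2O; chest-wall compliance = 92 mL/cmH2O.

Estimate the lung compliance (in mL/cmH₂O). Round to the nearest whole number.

1/CL = 1/Crs − 1/Ccw.
1/CL = 1/66.1 − 1/92 = 0.004259.
CL = 234.8 mL/cmH2O.

235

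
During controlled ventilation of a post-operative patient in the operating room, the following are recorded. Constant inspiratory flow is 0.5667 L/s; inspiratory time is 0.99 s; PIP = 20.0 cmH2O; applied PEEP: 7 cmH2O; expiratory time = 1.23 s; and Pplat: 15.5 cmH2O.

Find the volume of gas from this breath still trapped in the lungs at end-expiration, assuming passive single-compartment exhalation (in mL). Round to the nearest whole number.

Vt = flow × Ti = 0.5667 L/s × 0.99 s × 1000 mL/L = 561.03 mL.
R = (PIP − Pplat)/V̇ = (20.0 − 15.5) / 0.5667 = 4.5/0.5667 = 7.941 cmH2O·s/L.
C = Vt/(Pplat − PEEP) = 561.03 / (15.5 − 7) = 561.03/8.5 = 66.004 mL/cmH2O.
τ = R × C = 7.941 × 0.066 L/cmH2O = 0.5241 s.
Fraction remaining = e^(−Te/τ) = e^(−1.23/0.5241) = 0.09567.
Trapped volume = 561.03 × 0.09567 = 53.674 mL.

54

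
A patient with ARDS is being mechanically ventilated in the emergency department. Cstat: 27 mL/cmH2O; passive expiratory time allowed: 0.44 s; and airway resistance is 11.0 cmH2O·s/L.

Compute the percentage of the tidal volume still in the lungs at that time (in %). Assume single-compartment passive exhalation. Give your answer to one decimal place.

τ = R × C = 11.0 × 27 mL/cmH2O = 11.0 × 0.027 L/cmH2O = 0.297 s.
Passive exhalation: V(t)/V₀ = e^(−t/τ) = e^(−0.44/0.297) = 0.2273.
Fraction remaining = 0.2273 → 22.73%.

22.7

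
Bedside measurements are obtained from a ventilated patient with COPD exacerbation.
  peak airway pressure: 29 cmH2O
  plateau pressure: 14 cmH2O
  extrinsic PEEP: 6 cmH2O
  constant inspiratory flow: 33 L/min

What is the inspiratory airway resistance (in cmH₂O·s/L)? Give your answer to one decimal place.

27.3

Flow: 33 L/min ÷ 60 = 0.55 L/s.
Raw = (PIP − Pplat) / flow = (29 − 14) / 0.55 = 15.0 / 0.55 = 27.273 cmH2O·s/L.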